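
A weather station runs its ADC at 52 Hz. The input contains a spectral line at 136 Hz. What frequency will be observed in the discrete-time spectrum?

136 Hz mod fs = 32 Hz.
32 Hz > fs/2 = 26 Hz, folds to fs − 32 Hz = 20 Hz.

20 Hz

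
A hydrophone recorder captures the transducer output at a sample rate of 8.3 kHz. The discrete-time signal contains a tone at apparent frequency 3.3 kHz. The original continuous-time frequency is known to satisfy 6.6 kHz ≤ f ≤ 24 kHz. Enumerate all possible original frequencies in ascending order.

11.6 kHz, 13.3 kHz, 19.9 kHz, 21.6 kHz

Frequencies that alias to 3.3 kHz are k·fs ± 3.3 kHz for integer k ≥ 0.
k=0: 3.3 kHz.
k=1: 5 kHz, 11.6 kHz.
k=2: 13.3 kHz, 19.9 kHz.
k=3: 21.6 kHz, 28.2 kHz.
k=4: 29.9 kHz, 36.5 kHz.
Within [6.6 kHz, 24 kHz]: 11.6 kHz, 13.3 kHz, 19.9 kHz, 21.6 kHz.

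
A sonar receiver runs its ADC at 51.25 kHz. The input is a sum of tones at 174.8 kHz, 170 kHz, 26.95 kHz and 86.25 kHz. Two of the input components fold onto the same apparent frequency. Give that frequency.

fs/2 = 25.625 kHz.
174.8 kHz mod fs = 21.05 kHz.
21.05 kHz ≤ fs/2 = 25.625 kHz, appears at 21.05 kHz.
170 kHz mod fs = 16.25 kHz.
16.25 kHz ≤ fs/2 = 25.625 kHz, appears at 16.25 kHz.
26.95 kHz > fs/2 = 25.625 kHz, folds to fs − 26.95 kHz = 24.3 kHz.
86.25 kHz mod fs = 35 kHz.
35 kHz > fs/2 = 25.625 kHz, folds to fs − 35 kHz = 16.25 kHz.
86.25 kHz and 170 kHz both map to 16.25 kHz.

16.25 kHz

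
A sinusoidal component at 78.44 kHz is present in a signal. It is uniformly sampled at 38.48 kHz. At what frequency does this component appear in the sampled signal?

1.48 kHz

78.44 kHz mod fs = 1.48 kHz.
1.48 kHz ≤ fs/2 = 19.24 kHz, appears at 1.48 kHz.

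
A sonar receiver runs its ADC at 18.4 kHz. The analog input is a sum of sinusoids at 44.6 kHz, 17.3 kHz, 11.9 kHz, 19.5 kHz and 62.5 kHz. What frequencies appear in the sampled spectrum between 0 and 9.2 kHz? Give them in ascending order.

1.1 kHz, 6.5 kHz, 7.3 kHz, 7.8 kHz

fs/2 = 9.2 kHz.
44.6 kHz mod fs = 7.8 kHz.
7.8 kHz ≤ fs/2 = 9.2 kHz, appears at 7.8 kHz.
17.3 kHz > fs/2 = 9.2 kHz, folds to fs − 17.3 kHz = 1.1 kHz.
11.9 kHz > fs/2 = 9.2 kHz, folds to fs − 11.9 kHz = 6.5 kHz.
19.5 kHz mod fs = 1.1 kHz.
1.1 kHz ≤ fs/2 = 9.2 kHz, appears at 1.1 kHz.
62.5 kHz mod fs = 7.3 kHz.
7.3 kHz ≤ fs/2 = 9.2 kHz, appears at 7.3 kHz.
Distinct values: {1.1 kHz, 6.5 kHz, 7.3 kHz, 7.8 kHz}.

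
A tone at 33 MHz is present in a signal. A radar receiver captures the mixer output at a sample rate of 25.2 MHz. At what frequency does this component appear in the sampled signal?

33 MHz mod fs = 7.8 MHz.
7.8 MHz ≤ fs/2 = 12.6 MHz, appears at 7.8 MHz.

7.8 MHz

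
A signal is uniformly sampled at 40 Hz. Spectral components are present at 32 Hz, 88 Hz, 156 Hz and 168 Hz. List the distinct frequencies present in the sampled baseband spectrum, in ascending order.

fs/2 = 20 Hz.
32 Hz > fs/2 = 20 Hz, folds to fs − 32 Hz = 8 Hz.
88 Hz mod fs = 8 Hz.
8 Hz ≤ fs/2 = 20 Hz, appears at 8 Hz.
156 Hz mod fs = 36 Hz.
36 Hz > fs/2 = 20 Hz, folds to fs − 36 Hz = 4 Hz.
168 Hz mod fs = 8 Hz.
8 Hz ≤ fs/2 = 20 Hz, appears at 8 Hz.
Distinct values: {4 Hz, 8 Hz}.

4 Hz, 8 Hz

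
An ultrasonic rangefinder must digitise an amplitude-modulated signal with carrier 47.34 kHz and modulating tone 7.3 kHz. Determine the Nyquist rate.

AM sidebands sit at fc ± fm = 40.04 kHz and 54.64 kHz.
Highest-frequency component: 54.64 kHz.
Nyquist rate = 2 × 54.64 kHz = 109.28 kHz.

109.28 kHz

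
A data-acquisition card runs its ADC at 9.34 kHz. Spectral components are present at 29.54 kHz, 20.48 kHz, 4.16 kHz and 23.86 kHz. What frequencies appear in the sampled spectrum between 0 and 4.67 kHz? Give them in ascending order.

fs/2 = 4.67 kHz.
29.54 kHz mod fs = 1.52 kHz.
1.52 kHz ≤ fs/2 = 4.67 kHz, appears at 1.52 kHz.
20.48 kHz mod fs = 1.8 kHz.
1.8 kHz ≤ fs/2 = 4.67 kHz, appears at 1.8 kHz.
4.16 kHz ≤ fs/2 = 4.67 kHz, passes unchanged.
23.86 kHz mod fs = 5.18 kHz.
5.18 kHz > fs/2 = 4.67 kHz, folds to fs − 5.18 kHz = 4.16 kHz.
Distinct values: {1.52 kHz, 1.8 kHz, 4.16 kHz}.

1.52 kHz, 1.8 kHz, 4.16 kHz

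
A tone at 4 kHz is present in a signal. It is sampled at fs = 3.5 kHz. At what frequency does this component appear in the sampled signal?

4 kHz mod fs = 0.5 kHz.
0.5 kHz ≤ fs/2 = 1.75 kHz, appears at 0.5 kHz.

0.5 kHz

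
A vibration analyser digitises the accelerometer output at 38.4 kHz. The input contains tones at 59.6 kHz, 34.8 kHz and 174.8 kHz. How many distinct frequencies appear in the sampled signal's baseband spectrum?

2

fs/2 = 19.2 kHz.
59.6 kHz mod fs = 21.2 kHz.
21.2 kHz > fs/2 = 19.2 kHz, folds to fs − 21.2 kHz = 17.2 kHz.
34.8 kHz > fs/2 = 19.2 kHz, folds to fs − 34.8 kHz = 3.6 kHz.
174.8 kHz mod fs = 21.2 kHz.
21.2 kHz > fs/2 = 19.2 kHz, folds to fs − 21.2 kHz = 17.2 kHz.
Distinct values: {3.6 kHz, 17.2 kHz} → 2.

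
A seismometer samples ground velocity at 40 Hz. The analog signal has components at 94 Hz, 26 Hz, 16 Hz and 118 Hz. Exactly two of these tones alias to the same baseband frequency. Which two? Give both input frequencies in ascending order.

26 Hz, 94 Hz

fs/2 = 20 Hz.
94 Hz mod fs = 14 Hz.
14 Hz ≤ fs/2 = 20 Hz, appears at 14 Hz.
26 Hz > fs/2 = 20 Hz, folds to fs − 26 Hz = 14 Hz.
16 Hz ≤ fs/2 = 20 Hz, passes unchanged.
118 Hz mod fs = 38 Hz.
38 Hz > fs/2 = 20 Hz, folds to fs − 38 Hz = 2 Hz.
26 Hz and 94 Hz both map to 14 Hz.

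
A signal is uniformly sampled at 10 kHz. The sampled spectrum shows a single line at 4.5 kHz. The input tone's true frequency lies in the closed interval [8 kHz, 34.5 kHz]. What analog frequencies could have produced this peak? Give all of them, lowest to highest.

14.5 kHz, 15.5 kHz, 24.5 kHz, 25.5 kHz, 34.5 kHz

Frequencies that alias to 4.5 kHz are k·fs ± 4.5 kHz for integer k ≥ 0.
k=0: 4.5 kHz.
k=1: 5.5 kHz, 14.5 kHz.
k=2: 15.5 kHz, 24.5 kHz.
k=3: 25.5 kHz, 34.5 kHz.
k=4: 35.5 kHz, 44.5 kHz.
Within [8 kHz, 34.5 kHz]: 14.5 kHz, 15.5 kHz, 24.5 kHz, 25.5 kHz, 34.5 kHz.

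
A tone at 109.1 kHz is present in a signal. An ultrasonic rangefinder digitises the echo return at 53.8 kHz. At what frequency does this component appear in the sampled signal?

1.5 kHz

109.1 kHz mod fs = 1.5 kHz.
1.5 kHz ≤ fs/2 = 26.9 kHz, appears at 1.5 kHz.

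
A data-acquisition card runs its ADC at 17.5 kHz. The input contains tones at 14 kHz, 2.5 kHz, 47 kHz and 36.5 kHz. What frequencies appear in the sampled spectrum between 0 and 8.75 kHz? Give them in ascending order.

fs/2 = 8.75 kHz.
14 kHz > fs/2 = 8.75 kHz, folds to fs − 14 kHz = 3.5 kHz.
2.5 kHz ≤ fs/2 = 8.75 kHz, passes unchanged.
47 kHz mod fs = 12 kHz.
12 kHz > fs/2 = 8.75 kHz, folds to fs − 12 kHz = 5.5 kHz.
36.5 kHz mod fs = 1.5 kHz.
1.5 kHz ≤ fs/2 = 8.75 kHz, appears at 1.5 kHz.
Distinct values: {1.5 kHz, 2.5 kHz, 3.5 kHz, 5.5 kHz}.

1.5 kHz, 2.5 kHz, 3.5 kHz, 5.5 kHz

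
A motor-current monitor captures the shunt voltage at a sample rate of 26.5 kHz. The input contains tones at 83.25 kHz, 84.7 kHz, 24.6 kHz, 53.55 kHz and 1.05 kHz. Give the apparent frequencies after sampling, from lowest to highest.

0.55 kHz, 1.05 kHz, 1.9 kHz, 3.75 kHz, 5.2 kHz

fs/2 = 13.25 kHz.
83.25 kHz mod fs = 3.75 kHz.
3.75 kHz ≤ fs/2 = 13.25 kHz, appears at 3.75 kHz.
84.7 kHz mod fs = 5.2 kHz.
5.2 kHz ≤ fs/2 = 13.25 kHz, appears at 5.2 kHz.
24.6 kHz > fs/2 = 13.25 kHz, folds to fs − 24.6 kHz = 1.9 kHz.
53.55 kHz mod fs = 0.55 kHz.
0.55 kHz ≤ fs/2 = 13.25 kHz, appears at 0.55 kHz.
1.05 kHz ≤ fs/2 = 13.25 kHz, passes unchanged.
Distinct values: {0.55 kHz, 1.05 kHz, 1.9 kHz, 3.75 kHz, 5.2 kHz}.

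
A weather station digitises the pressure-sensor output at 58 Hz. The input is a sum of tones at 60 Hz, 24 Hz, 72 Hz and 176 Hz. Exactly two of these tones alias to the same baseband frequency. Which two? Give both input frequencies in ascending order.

60 Hz, 176 Hz

fs/2 = 29 Hz.
60 Hz mod fs = 2 Hz.
2 Hz ≤ fs/2 = 29 Hz, appears at 2 Hz.
24 Hz ≤ fs/2 = 29 Hz, passes unchanged.
72 Hz mod fs = 14 Hz.
14 Hz ≤ fs/2 = 29 Hz, appears at 14 Hz.
176 Hz mod fs = 2 Hz.
2 Hz ≤ fs/2 = 29 Hz, appears at 2 Hz.
60 Hz and 176 Hz both map to 2 Hz.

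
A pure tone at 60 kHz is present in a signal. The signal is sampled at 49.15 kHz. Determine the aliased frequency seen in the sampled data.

10.85 kHz

60 kHz mod fs = 10.85 kHz.
10.85 kHz ≤ fs/2 = 24.575 kHz, appears at 10.85 kHz.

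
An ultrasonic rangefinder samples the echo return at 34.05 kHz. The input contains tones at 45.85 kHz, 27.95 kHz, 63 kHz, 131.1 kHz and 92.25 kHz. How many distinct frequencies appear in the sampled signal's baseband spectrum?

4

fs/2 = 17.025 kHz.
45.85 kHz mod fs = 11.8 kHz.
11.8 kHz ≤ fs/2 = 17.025 kHz, appears at 11.8 kHz.
27.95 kHz > fs/2 = 17.025 kHz, folds to fs − 27.95 kHz = 6.1 kHz.
63 kHz mod fs = 28.95 kHz.
28.95 kHz > fs/2 = 17.025 kHz, folds to fs − 28.95 kHz = 5.1 kHz.
131.1 kHz mod fs = 28.95 kHz.
28.95 kHz > fs/2 = 17.025 kHz, folds to fs − 28.95 kHz = 5.1 kHz.
92.25 kHz mod fs = 24.15 kHz.
24.15 kHz > fs/2 = 17.025 kHz, folds to fs − 24.15 kHz = 9.9 kHz.
Distinct values: {5.1 kHz, 6.1 kHz, 9.9 kHz, 11.8 kHz} → 4.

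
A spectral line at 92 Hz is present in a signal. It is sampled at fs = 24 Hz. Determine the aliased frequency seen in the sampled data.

4 Hz

92 Hz mod fs = 20 Hz.
20 Hz > fs/2 = 12 Hz, folds to fs − 20 Hz = 4 Hz.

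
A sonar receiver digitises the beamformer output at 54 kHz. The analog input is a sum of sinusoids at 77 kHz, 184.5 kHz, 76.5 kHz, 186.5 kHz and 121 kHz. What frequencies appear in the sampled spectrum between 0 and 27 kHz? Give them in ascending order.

13 kHz, 22.5 kHz, 23 kHz, 24.5 kHz

fs/2 = 27 kHz.
77 kHz mod fs = 23 kHz.
23 kHz ≤ fs/2 = 27 kHz, appears at 23 kHz.
184.5 kHz mod fs = 22.5 kHz.
22.5 kHz ≤ fs/2 = 27 kHz, appears at 22.5 kHz.
76.5 kHz mod fs = 22.5 kHz.
22.5 kHz ≤ fs/2 = 27 kHz, appears at 22.5 kHz.
186.5 kHz mod fs = 24.5 kHz.
24.5 kHz ≤ fs/2 = 27 kHz, appears at 24.5 kHz.
121 kHz mod fs = 13 kHz.
13 kHz ≤ fs/2 = 27 kHz, appears at 13 kHz.
Distinct values: {13 kHz, 22.5 kHz, 23 kHz, 24.5 kHz}.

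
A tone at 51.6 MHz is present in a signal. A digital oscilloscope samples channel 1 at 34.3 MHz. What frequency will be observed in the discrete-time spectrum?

17 MHz

51.6 MHz mod fs = 17.3 MHz.
17.3 MHz > fs/2 = 17.15 MHz, folds to fs − 17.3 MHz = 17 MHz.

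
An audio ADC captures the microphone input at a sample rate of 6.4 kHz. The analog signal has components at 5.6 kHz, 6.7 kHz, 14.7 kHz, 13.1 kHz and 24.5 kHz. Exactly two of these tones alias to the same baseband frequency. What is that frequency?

fs/2 = 3.2 kHz.
5.6 kHz > fs/2 = 3.2 kHz, folds to fs − 5.6 kHz = 0.8 kHz.
6.7 kHz mod fs = 0.3 kHz.
0.3 kHz ≤ fs/2 = 3.2 kHz, appears at 0.3 kHz.
14.7 kHz mod fs = 1.9 kHz.
1.9 kHz ≤ fs/2 = 3.2 kHz, appears at 1.9 kHz.
13.1 kHz mod fs = 0.3 kHz.
0.3 kHz ≤ fs/2 = 3.2 kHz, appears at 0.3 kHz.
24.5 kHz mod fs = 5.3 kHz.
5.3 kHz > fs/2 = 3.2 kHz, folds to fs − 5.3 kHz = 1.1 kHz.
6.7 kHz and 13.1 kHz both map to 0.3 kHz.

0.3 kHz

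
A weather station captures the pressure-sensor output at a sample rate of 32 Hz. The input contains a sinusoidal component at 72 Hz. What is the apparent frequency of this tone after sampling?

8 Hz

72 Hz mod fs = 8 Hz.
8 Hz ≤ fs/2 = 16 Hz, appears at 8 Hz.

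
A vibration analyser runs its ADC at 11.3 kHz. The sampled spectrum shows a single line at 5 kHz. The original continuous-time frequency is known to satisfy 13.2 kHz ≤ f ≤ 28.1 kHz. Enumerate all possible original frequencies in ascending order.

16.3 kHz, 17.6 kHz, 27.6 kHz

Frequencies that alias to 5 kHz are k·fs ± 5 kHz for integer k ≥ 0.
k=0: 5 kHz.
k=1: 6.3 kHz, 16.3 kHz.
k=2: 17.6 kHz, 27.6 kHz.
k=3: 28.9 kHz, 38.9 kHz.
Within [13.2 kHz, 28.1 kHz]: 16.3 kHz, 17.6 kHz, 27.6 kHz.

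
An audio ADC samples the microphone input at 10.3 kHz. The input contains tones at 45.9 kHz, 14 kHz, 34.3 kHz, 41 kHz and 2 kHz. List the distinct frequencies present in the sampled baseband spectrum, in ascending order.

fs/2 = 5.15 kHz.
45.9 kHz mod fs = 4.7 kHz.
4.7 kHz ≤ fs/2 = 5.15 kHz, appears at 4.7 kHz.
14 kHz mod fs = 3.7 kHz.
3.7 kHz ≤ fs/2 = 5.15 kHz, appears at 3.7 kHz.
34.3 kHz mod fs = 3.4 kHz.
3.4 kHz ≤ fs/2 = 5.15 kHz, appears at 3.4 kHz.
41 kHz mod fs = 10.1 kHz.
10.1 kHz > fs/2 = 5.15 kHz, folds to fs − 10.1 kHz = 0.2 kHz.
2 kHz ≤ fs/2 = 5.15 kHz, passes unchanged.
Distinct values: {0.2 kHz, 2 kHz, 3.4 kHz, 3.7 kHz, 4.7 kHz}.

0.2 kHz, 2 kHz, 3.4 kHz, 3.7 kHz, 4.7 kHz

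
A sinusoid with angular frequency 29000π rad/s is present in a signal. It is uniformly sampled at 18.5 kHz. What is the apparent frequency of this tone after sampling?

4 kHz

ω = 29000π rad/s → f = ω/(2π) = 14500 Hz = 14.5 kHz.
14.5 kHz > fs/2 = 9.25 kHz, folds to fs − 14.5 kHz = 4 kHz.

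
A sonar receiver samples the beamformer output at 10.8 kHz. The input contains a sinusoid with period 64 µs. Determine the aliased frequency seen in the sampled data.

4.825 kHz

T = 64 µs → f = 1/T = 15.625 kHz.
15.625 kHz mod fs = 4.825 kHz.
4.825 kHz ≤ fs/2 = 5.4 kHz, appears at 4.825 kHz.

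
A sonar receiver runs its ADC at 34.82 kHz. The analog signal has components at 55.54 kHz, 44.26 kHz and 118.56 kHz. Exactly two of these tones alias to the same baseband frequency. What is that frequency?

fs/2 = 17.41 kHz.
55.54 kHz mod fs = 20.72 kHz.
20.72 kHz > fs/2 = 17.41 kHz, folds to fs − 20.72 kHz = 14.1 kHz.
44.26 kHz mod fs = 9.44 kHz.
9.44 kHz ≤ fs/2 = 17.41 kHz, appears at 9.44 kHz.
118.56 kHz mod fs = 14.1 kHz.
14.1 kHz ≤ fs/2 = 17.41 kHz, appears at 14.1 kHz.
55.54 kHz and 118.56 kHz both map to 14.1 kHz.

14.1 kHz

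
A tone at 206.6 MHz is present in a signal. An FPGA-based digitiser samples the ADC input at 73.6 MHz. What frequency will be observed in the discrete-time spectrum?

14.2 MHz

206.6 MHz mod fs = 59.4 MHz.
59.4 MHz > fs/2 = 36.8 MHz, folds to fs − 59.4 MHz = 14.2 MHz.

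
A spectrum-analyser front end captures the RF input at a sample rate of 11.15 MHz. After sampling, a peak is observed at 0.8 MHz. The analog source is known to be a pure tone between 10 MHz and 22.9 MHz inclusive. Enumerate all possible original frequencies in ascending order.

10.35 MHz, 11.95 MHz, 21.5 MHz

Frequencies that alias to 0.8 MHz are k·fs ± 0.8 MHz for integer k ≥ 0.
k=0: 0.8 MHz.
k=1: 10.35 MHz, 11.95 MHz.
k=2: 21.5 MHz, 23.1 MHz.
k=3: 32.65 MHz, 34.25 MHz.
Within [10 MHz, 22.9 MHz]: 10.35 MHz, 11.95 MHz, 21.5 MHz.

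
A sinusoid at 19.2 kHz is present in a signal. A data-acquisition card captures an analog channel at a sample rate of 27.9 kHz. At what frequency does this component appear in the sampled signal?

8.7 kHz

19.2 kHz > fs/2 = 13.95 kHz, folds to fs − 19.2 kHz = 8.7 kHz.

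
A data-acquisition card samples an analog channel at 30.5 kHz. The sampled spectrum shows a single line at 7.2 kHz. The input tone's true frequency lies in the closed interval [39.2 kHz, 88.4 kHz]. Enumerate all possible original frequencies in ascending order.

53.8 kHz, 68.2 kHz, 84.3 kHz

Frequencies that alias to 7.2 kHz are k·fs ± 7.2 kHz for integer k ≥ 0.
k=0: 7.2 kHz.
k=1: 23.3 kHz, 37.7 kHz.
k=2: 53.8 kHz, 68.2 kHz.
k=3: 84.3 kHz, 98.7 kHz.
k=4: 114.8 kHz, 129.2 kHz.
Within [39.2 kHz, 88.4 kHz]: 53.8 kHz, 68.2 kHz, 84.3 kHz.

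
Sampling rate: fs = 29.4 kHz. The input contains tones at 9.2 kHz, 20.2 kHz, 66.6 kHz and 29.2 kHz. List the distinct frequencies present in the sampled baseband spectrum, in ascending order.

fs/2 = 14.7 kHz.
9.2 kHz ≤ fs/2 = 14.7 kHz, passes unchanged.
20.2 kHz > fs/2 = 14.7 kHz, folds to fs − 20.2 kHz = 9.2 kHz.
66.6 kHz mod fs = 7.8 kHz.
7.8 kHz ≤ fs/2 = 14.7 kHz, appears at 7.8 kHz.
29.2 kHz > fs/2 = 14.7 kHz, folds to fs − 29.2 kHz = 0.2 kHz.
Distinct values: {0.2 kHz, 7.8 kHz, 9.2 kHz}.

0.2 kHz, 7.8 kHz, 9.2 kHz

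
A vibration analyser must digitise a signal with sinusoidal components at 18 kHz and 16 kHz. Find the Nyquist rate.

Highest-frequency component: 18 kHz.
Nyquist rate = 2 × 18 kHz = 36 kHz.

36 kHz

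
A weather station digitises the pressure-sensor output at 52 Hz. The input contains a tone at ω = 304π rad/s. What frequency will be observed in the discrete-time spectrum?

ω = 304π rad/s → f = ω/(2π) = 152 Hz.
152 Hz mod fs = 48 Hz.
48 Hz > fs/2 = 26 Hz, folds to fs − 48 Hz = 4 Hz.

4 Hz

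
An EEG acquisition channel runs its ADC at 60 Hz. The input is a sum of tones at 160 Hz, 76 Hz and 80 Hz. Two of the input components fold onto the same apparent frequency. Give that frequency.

fs/2 = 30 Hz.
160 Hz mod fs = 40 Hz.
40 Hz > fs/2 = 30 Hz, folds to fs − 40 Hz = 20 Hz.
76 Hz mod fs = 16 Hz.
16 Hz ≤ fs/2 = 30 Hz, appears at 16 Hz.
80 Hz mod fs = 20 Hz.
20 Hz ≤ fs/2 = 30 Hz, appears at 20 Hz.
80 Hz and 160 Hz both map to 20 Hz.

20 Hz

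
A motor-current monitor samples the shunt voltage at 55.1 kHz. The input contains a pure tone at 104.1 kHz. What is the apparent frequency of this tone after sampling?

6.1 kHz

104.1 kHz mod fs = 49 kHz.
49 kHz > fs/2 = 27.55 kHz, folds to fs − 49 kHz = 6.1 kHz.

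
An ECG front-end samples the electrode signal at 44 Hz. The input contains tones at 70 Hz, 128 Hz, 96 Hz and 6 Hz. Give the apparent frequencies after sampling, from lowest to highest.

fs/2 = 22 Hz.
70 Hz mod fs = 26 Hz.
26 Hz > fs/2 = 22 Hz, folds to fs − 26 Hz = 18 Hz.
128 Hz mod fs = 40 Hz.
40 Hz > fs/2 = 22 Hz, folds to fs − 40 Hz = 4 Hz.
96 Hz mod fs = 8 Hz.
8 Hz ≤ fs/2 = 22 Hz, appears at 8 Hz.
6 Hz ≤ fs/2 = 22 Hz, passes unchanged.
Distinct values: {4 Hz, 6 Hz, 8 Hz, 18 Hz}.

4 Hz, 6 Hz, 8 Hz, 18 Hz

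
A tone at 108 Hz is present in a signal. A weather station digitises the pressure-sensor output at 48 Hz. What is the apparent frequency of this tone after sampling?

108 Hz mod fs = 12 Hz.
12 Hz ≤ fs/2 = 24 Hz, appears at 12 Hz.

12 Hz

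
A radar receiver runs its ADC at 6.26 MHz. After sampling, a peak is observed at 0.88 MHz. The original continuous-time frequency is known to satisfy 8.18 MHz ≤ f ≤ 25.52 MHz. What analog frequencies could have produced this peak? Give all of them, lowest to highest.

11.64 MHz, 13.4 MHz, 17.9 MHz, 19.66 MHz, 24.16 MHz

Frequencies that alias to 0.88 MHz are k·fs ± 0.88 MHz for integer k ≥ 0.
k=0: 0.88 MHz.
k=1: 5.38 MHz, 7.14 MHz.
k=2: 11.64 MHz, 13.4 MHz.
k=3: 17.9 MHz, 19.66 MHz.
k=4: 24.16 MHz, 25.92 MHz.
k=5: 30.42 MHz, 32.18 MHz.
Within [8.18 MHz, 25.52 MHz]: 11.64 MHz, 13.4 MHz, 17.9 MHz, 19.66 MHz, 24.16 MHz.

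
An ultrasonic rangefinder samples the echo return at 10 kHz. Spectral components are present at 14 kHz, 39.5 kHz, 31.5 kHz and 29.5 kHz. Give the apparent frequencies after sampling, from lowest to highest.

0.5 kHz, 1.5 kHz, 4 kHz

fs/2 = 5 kHz.
14 kHz mod fs = 4 kHz.
4 kHz ≤ fs/2 = 5 kHz, appears at 4 kHz.
39.5 kHz mod fs = 9.5 kHz.
9.5 kHz > fs/2 = 5 kHz, folds to fs − 9.5 kHz = 0.5 kHz.
31.5 kHz mod fs = 1.5 kHz.
1.5 kHz ≤ fs/2 = 5 kHz, appears at 1.5 kHz.
29.5 kHz mod fs = 9.5 kHz.
9.5 kHz > fs/2 = 5 kHz, folds to fs − 9.5 kHz = 0.5 kHz.
Distinct values: {0.5 kHz, 1.5 kHz, 4 kHz}.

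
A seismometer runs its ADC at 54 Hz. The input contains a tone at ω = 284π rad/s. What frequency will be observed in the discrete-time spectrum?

20 Hz

ω = 284π rad/s → f = ω/(2π) = 142 Hz.
142 Hz mod fs = 34 Hz.
34 Hz > fs/2 = 27 Hz, folds to fs − 34 Hz = 20 Hz.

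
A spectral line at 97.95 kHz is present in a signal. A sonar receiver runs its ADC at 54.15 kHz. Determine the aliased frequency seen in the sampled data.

10.35 kHz

97.95 kHz mod fs = 43.8 kHz.
43.8 kHz > fs/2 = 27.075 kHz, folds to fs − 43.8 kHz = 10.35 kHz.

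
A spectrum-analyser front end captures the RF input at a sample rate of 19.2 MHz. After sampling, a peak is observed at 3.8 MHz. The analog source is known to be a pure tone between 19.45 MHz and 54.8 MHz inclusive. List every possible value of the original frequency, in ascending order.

Frequencies that alias to 3.8 MHz are k·fs ± 3.8 MHz for integer k ≥ 0.
k=0: 3.8 MHz.
k=1: 15.4 MHz, 23 MHz.
k=2: 34.6 MHz, 42.2 MHz.
k=3: 53.8 MHz, 61.4 MHz.
k=4: 73 MHz, 80.6 MHz.
Within [19.45 MHz, 54.8 MHz]: 23 MHz, 34.6 MHz, 42.2 MHz, 53.8 MHz.

23 MHz, 34.6 MHz, 42.2 MHz, 53.8 MHz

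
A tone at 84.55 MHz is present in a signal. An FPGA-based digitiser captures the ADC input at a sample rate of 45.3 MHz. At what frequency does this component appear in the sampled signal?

6.05 MHz

84.55 MHz mod fs = 39.25 MHz.
39.25 MHz > fs/2 = 22.65 MHz, folds to fs − 39.25 MHz = 6.05 MHz.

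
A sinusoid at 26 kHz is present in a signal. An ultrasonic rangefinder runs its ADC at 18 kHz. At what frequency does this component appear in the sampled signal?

26 kHz mod fs = 8 kHz.
8 kHz ≤ fs/2 = 9 kHz, appears at 8 kHz.

8 kHz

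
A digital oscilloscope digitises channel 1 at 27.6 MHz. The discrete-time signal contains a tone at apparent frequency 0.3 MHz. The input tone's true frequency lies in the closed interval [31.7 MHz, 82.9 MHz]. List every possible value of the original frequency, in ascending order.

Frequencies that alias to 0.3 MHz are k·fs ± 0.3 MHz for integer k ≥ 0.
k=0: 0.3 MHz.
k=1: 27.3 MHz, 27.9 MHz.
k=2: 54.9 MHz, 55.5 MHz.
k=3: 82.5 MHz, 83.1 MHz.
k=4: 110.1 MHz, 110.7 MHz.
Within [31.7 MHz, 82.9 MHz]: 54.9 MHz, 55.5 MHz, 82.5 MHz.

54.9 MHz, 55.5 MHz, 82.5 MHz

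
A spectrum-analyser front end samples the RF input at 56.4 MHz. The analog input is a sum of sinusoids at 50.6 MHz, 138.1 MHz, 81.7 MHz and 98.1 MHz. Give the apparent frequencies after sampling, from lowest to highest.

fs/2 = 28.2 MHz.
50.6 MHz > fs/2 = 28.2 MHz, folds to fs − 50.6 MHz = 5.8 MHz.
138.1 MHz mod fs = 25.3 MHz.
25.3 MHz ≤ fs/2 = 28.2 MHz, appears at 25.3 MHz.
81.7 MHz mod fs = 25.3 MHz.
25.3 MHz ≤ fs/2 = 28.2 MHz, appears at 25.3 MHz.
98.1 MHz mod fs = 41.7 MHz.
41.7 MHz > fs/2 = 28.2 MHz, folds to fs − 41.7 MHz = 14.7 MHz.
Distinct values: {5.8 MHz, 14.7 MHz, 25.3 MHz}.

5.8 MHz, 14.7 MHz, 25.3 MHz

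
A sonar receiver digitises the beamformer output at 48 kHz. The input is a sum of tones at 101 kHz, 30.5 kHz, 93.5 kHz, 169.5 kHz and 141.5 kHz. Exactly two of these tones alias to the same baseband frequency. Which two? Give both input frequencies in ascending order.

93.5 kHz, 141.5 kHz

fs/2 = 24 kHz.
101 kHz mod fs = 5 kHz.
5 kHz ≤ fs/2 = 24 kHz, appears at 5 kHz.
30.5 kHz > fs/2 = 24 kHz, folds to fs − 30.5 kHz = 17.5 kHz.
93.5 kHz mod fs = 45.5 kHz.
45.5 kHz > fs/2 = 24 kHz, folds to fs − 45.5 kHz = 2.5 kHz.
169.5 kHz mod fs = 25.5 kHz.
25.5 kHz > fs/2 = 24 kHz, folds to fs − 25.5 kHz = 22.5 kHz.
141.5 kHz mod fs = 45.5 kHz.
45.5 kHz > fs/2 = 24 kHz, folds to fs − 45.5 kHz = 2.5 kHz.
93.5 kHz and 141.5 kHz both map to 2.5 kHz.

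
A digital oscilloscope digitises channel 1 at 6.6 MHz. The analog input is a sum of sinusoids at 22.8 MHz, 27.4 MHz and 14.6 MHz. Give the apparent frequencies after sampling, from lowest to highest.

1 MHz, 1.4 MHz, 3 MHz

fs/2 = 3.3 MHz.
22.8 MHz mod fs = 3 MHz.
3 MHz ≤ fs/2 = 3.3 MHz, appears at 3 MHz.
27.4 MHz mod fs = 1 MHz.
1 MHz ≤ fs/2 = 3.3 MHz, appears at 1 MHz.
14.6 MHz mod fs = 1.4 MHz.
1.4 MHz ≤ fs/2 = 3.3 MHz, appears at 1.4 MHz.
Distinct values: {1 MHz, 1.4 MHz, 3 MHz}.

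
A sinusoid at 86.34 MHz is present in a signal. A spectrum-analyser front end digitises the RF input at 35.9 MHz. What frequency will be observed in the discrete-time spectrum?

14.54 MHz

86.34 MHz mod fs = 14.54 MHz.
14.54 MHz ≤ fs/2 = 17.95 MHz, appears at 14.54 MHz.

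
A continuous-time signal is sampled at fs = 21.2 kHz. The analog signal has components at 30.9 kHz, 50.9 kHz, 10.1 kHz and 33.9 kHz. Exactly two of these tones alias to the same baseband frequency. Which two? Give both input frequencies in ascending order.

33.9 kHz, 50.9 kHz

fs/2 = 10.6 kHz.
30.9 kHz mod fs = 9.7 kHz.
9.7 kHz ≤ fs/2 = 10.6 kHz, appears at 9.7 kHz.
50.9 kHz mod fs = 8.5 kHz.
8.5 kHz ≤ fs/2 = 10.6 kHz, appears at 8.5 kHz.
10.1 kHz ≤ fs/2 = 10.6 kHz, passes unchanged.
33.9 kHz mod fs = 12.7 kHz.
12.7 kHz > fs/2 = 10.6 kHz, folds to fs − 12.7 kHz = 8.5 kHz.
33.9 kHz and 50.9 kHz both map to 8.5 kHz.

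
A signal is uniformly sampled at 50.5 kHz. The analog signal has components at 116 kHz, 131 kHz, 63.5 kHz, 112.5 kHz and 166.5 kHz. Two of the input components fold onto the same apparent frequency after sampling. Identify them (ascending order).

116 kHz, 166.5 kHz

fs/2 = 25.25 kHz.
116 kHz mod fs = 15 kHz.
15 kHz ≤ fs/2 = 25.25 kHz, appears at 15 kHz.
131 kHz mod fs = 30 kHz.
30 kHz > fs/2 = 25.25 kHz, folds to fs − 30 kHz = 20.5 kHz.
63.5 kHz mod fs = 13 kHz.
13 kHz ≤ fs/2 = 25.25 kHz, appears at 13 kHz.
112.5 kHz mod fs = 11.5 kHz.
11.5 kHz ≤ fs/2 = 25.25 kHz, appears at 11.5 kHz.
166.5 kHz mod fs = 15 kHz.
15 kHz ≤ fs/2 = 25.25 kHz, appears at 15 kHz.
116 kHz and 166.5 kHz both map to 15 kHz.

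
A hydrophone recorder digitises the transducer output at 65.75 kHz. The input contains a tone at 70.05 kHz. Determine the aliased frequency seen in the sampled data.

4.3 kHz

70.05 kHz mod fs = 4.3 kHz.
4.3 kHz ≤ fs/2 = 32.875 kHz, appears at 4.3 kHz.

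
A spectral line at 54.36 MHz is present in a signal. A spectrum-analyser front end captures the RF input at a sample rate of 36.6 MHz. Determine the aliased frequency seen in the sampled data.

17.76 MHz

54.36 MHz mod fs = 17.76 MHz.
17.76 MHz ≤ fs/2 = 18.3 MHz, appears at 17.76 MHz.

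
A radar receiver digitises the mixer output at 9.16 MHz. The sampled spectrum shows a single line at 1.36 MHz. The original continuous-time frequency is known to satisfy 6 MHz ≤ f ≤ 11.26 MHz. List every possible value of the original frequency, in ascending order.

7.8 MHz, 10.52 MHz

Frequencies that alias to 1.36 MHz are k·fs ± 1.36 MHz for integer k ≥ 0.
k=0: 1.36 MHz.
k=1: 7.8 MHz, 10.52 MHz.
k=2: 16.96 MHz, 19.68 MHz.
Within [6 MHz, 11.26 MHz]: 7.8 MHz, 10.52 MHz.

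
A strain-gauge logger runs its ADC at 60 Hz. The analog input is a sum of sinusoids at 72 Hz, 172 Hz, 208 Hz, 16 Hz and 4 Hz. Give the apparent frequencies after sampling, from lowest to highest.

4 Hz, 8 Hz, 12 Hz, 16 Hz, 28 Hz

fs/2 = 30 Hz.
72 Hz mod fs = 12 Hz.
12 Hz ≤ fs/2 = 30 Hz, appears at 12 Hz.
172 Hz mod fs = 52 Hz.
52 Hz > fs/2 = 30 Hz, folds to fs − 52 Hz = 8 Hz.
208 Hz mod fs = 28 Hz.
28 Hz ≤ fs/2 = 30 Hz, appears at 28 Hz.
16 Hz ≤ fs/2 = 30 Hz, passes unchanged.
4 Hz ≤ fs/2 = 30 Hz, passes unchanged.
Distinct values: {4 Hz, 8 Hz, 12 Hz, 16 Hz, 28 Hz}.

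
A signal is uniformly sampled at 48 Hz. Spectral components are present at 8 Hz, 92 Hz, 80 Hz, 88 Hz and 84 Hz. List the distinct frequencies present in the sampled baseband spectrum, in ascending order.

4 Hz, 8 Hz, 12 Hz, 16 Hz

fs/2 = 24 Hz.
8 Hz ≤ fs/2 = 24 Hz, passes unchanged.
92 Hz mod fs = 44 Hz.
44 Hz > fs/2 = 24 Hz, folds to fs − 44 Hz = 4 Hz.
80 Hz mod fs = 32 Hz.
32 Hz > fs/2 = 24 Hz, folds to fs − 32 Hz = 16 Hz.
88 Hz mod fs = 40 Hz.
40 Hz > fs/2 = 24 Hz, folds to fs − 40 Hz = 8 Hz.
84 Hz mod fs = 36 Hz.
36 Hz > fs/2 = 24 Hz, folds to fs − 36 Hz = 12 Hz.
Distinct values: {4 Hz, 8 Hz, 12 Hz, 16 Hz}.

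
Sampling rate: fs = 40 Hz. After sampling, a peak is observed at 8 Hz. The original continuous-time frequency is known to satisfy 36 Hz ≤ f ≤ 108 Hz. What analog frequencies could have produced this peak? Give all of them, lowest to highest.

48 Hz, 72 Hz, 88 Hz

Frequencies that alias to 8 Hz are k·fs ± 8 Hz for integer k ≥ 0.
k=0: 8 Hz.
k=1: 32 Hz, 48 Hz.
k=2: 72 Hz, 88 Hz.
k=3: 112 Hz, 128 Hz.
Within [36 Hz, 108 Hz]: 48 Hz, 72 Hz, 88 Hz.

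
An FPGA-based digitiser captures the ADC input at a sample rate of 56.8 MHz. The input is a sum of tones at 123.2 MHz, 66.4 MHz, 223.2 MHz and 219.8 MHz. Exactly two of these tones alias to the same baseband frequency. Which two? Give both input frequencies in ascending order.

66.4 MHz, 123.2 MHz

fs/2 = 28.4 MHz.
123.2 MHz mod fs = 9.6 MHz.
9.6 MHz ≤ fs/2 = 28.4 MHz, appears at 9.6 MHz.
66.4 MHz mod fs = 9.6 MHz.
9.6 MHz ≤ fs/2 = 28.4 MHz, appears at 9.6 MHz.
223.2 MHz mod fs = 52.8 MHz.
52.8 MHz > fs/2 = 28.4 MHz, folds to fs − 52.8 MHz = 4 MHz.
219.8 MHz mod fs = 49.4 MHz.
49.4 MHz > fs/2 = 28.4 MHz, folds to fs − 49.4 MHz = 7.4 MHz.
66.4 MHz and 123.2 MHz both map to 9.6 MHz.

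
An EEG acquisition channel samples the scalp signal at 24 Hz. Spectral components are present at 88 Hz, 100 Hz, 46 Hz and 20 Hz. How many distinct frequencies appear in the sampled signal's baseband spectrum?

fs/2 = 12 Hz.
88 Hz mod fs = 16 Hz.
16 Hz > fs/2 = 12 Hz, folds to fs − 16 Hz = 8 Hz.
100 Hz mod fs = 4 Hz.
4 Hz ≤ fs/2 = 12 Hz, appears at 4 Hz.
46 Hz mod fs = 22 Hz.
22 Hz > fs/2 = 12 Hz, folds to fs − 22 Hz = 2 Hz.
20 Hz > fs/2 = 12 Hz, folds to fs − 20 Hz = 4 Hz.
Distinct values: {2 Hz, 4 Hz, 8 Hz} → 3.

3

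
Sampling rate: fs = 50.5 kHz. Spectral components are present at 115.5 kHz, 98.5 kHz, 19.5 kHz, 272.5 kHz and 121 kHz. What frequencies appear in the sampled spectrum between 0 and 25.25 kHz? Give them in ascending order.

fs/2 = 25.25 kHz.
115.5 kHz mod fs = 14.5 kHz.
14.5 kHz ≤ fs/2 = 25.25 kHz, appears at 14.5 kHz.
98.5 kHz mod fs = 48 kHz.
48 kHz > fs/2 = 25.25 kHz, folds to fs − 48 kHz = 2.5 kHz.
19.5 kHz ≤ fs/2 = 25.25 kHz, passes unchanged.
272.5 kHz mod fs = 20 kHz.
20 kHz ≤ fs/2 = 25.25 kHz, appears at 20 kHz.
121 kHz mod fs = 20 kHz.
20 kHz ≤ fs/2 = 25.25 kHz, appears at 20 kHz.
Distinct values: {2.5 kHz, 14.5 kHz, 19.5 kHz, 20 kHz}.

2.5 kHz, 14.5 kHz, 19.5 kHz, 20 kHz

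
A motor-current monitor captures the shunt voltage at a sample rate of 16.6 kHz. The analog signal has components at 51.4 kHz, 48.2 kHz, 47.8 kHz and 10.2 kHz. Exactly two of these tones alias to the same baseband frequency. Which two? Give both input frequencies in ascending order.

48.2 kHz, 51.4 kHz

fs/2 = 8.3 kHz.
51.4 kHz mod fs = 1.6 kHz.
1.6 kHz ≤ fs/2 = 8.3 kHz, appears at 1.6 kHz.
48.2 kHz mod fs = 15 kHz.
15 kHz > fs/2 = 8.3 kHz, folds to fs − 15 kHz = 1.6 kHz.
47.8 kHz mod fs = 14.6 kHz.
14.6 kHz > fs/2 = 8.3 kHz, folds to fs − 14.6 kHz = 2 kHz.
10.2 kHz > fs/2 = 8.3 kHz, folds to fs − 10.2 kHz = 6.4 kHz.
48.2 kHz and 51.4 kHz both map to 1.6 kHz.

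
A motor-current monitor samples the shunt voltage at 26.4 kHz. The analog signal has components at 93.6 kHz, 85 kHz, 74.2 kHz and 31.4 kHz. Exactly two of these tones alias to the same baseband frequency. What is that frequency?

5 kHz

fs/2 = 13.2 kHz.
93.6 kHz mod fs = 14.4 kHz.
14.4 kHz > fs/2 = 13.2 kHz, folds to fs − 14.4 kHz = 12 kHz.
85 kHz mod fs = 5.8 kHz.
5.8 kHz ≤ fs/2 = 13.2 kHz, appears at 5.8 kHz.
74.2 kHz mod fs = 21.4 kHz.
21.4 kHz > fs/2 = 13.2 kHz, folds to fs − 21.4 kHz = 5 kHz.
31.4 kHz mod fs = 5 kHz.
5 kHz ≤ fs/2 = 13.2 kHz, appears at 5 kHz.
31.4 kHz and 74.2 kHz both map to 5 kHz.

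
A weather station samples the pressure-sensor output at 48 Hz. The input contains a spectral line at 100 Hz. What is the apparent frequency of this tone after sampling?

4 Hz

100 Hz mod fs = 4 Hz.
4 Hz ≤ fs/2 = 24 Hz, appears at 4 Hz.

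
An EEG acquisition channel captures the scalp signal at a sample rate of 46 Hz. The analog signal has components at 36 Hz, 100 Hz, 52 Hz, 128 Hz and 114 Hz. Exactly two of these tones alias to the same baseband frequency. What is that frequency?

10 Hz

fs/2 = 23 Hz.
36 Hz > fs/2 = 23 Hz, folds to fs − 36 Hz = 10 Hz.
100 Hz mod fs = 8 Hz.
8 Hz ≤ fs/2 = 23 Hz, appears at 8 Hz.
52 Hz mod fs = 6 Hz.
6 Hz ≤ fs/2 = 23 Hz, appears at 6 Hz.
128 Hz mod fs = 36 Hz.
36 Hz > fs/2 = 23 Hz, folds to fs − 36 Hz = 10 Hz.
114 Hz mod fs = 22 Hz.
22 Hz ≤ fs/2 = 23 Hz, appears at 22 Hz.
36 Hz and 128 Hz both map to 10 Hz.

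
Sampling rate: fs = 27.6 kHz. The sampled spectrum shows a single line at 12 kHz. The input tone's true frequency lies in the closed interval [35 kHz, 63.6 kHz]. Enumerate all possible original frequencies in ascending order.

Frequencies that alias to 12 kHz are k·fs ± 12 kHz for integer k ≥ 0.
k=0: 12 kHz.
k=1: 15.6 kHz, 39.6 kHz.
k=2: 43.2 kHz, 67.2 kHz.
k=3: 70.8 kHz, 94.8 kHz.
Within [35 kHz, 63.6 kHz]: 39.6 kHz, 43.2 kHz.

39.6 kHz, 43.2 kHz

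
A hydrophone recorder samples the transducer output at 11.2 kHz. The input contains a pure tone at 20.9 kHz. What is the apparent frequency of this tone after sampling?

1.5 kHz

20.9 kHz mod fs = 9.7 kHz.
9.7 kHz > fs/2 = 5.6 kHz, folds to fs − 9.7 kHz = 1.5 kHz.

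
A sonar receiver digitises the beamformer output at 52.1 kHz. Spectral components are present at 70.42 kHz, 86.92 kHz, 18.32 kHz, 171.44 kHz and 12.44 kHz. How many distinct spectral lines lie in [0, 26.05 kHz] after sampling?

4

fs/2 = 26.05 kHz.
70.42 kHz mod fs = 18.32 kHz.
18.32 kHz ≤ fs/2 = 26.05 kHz, appears at 18.32 kHz.
86.92 kHz mod fs = 34.82 kHz.
34.82 kHz > fs/2 = 26.05 kHz, folds to fs − 34.82 kHz = 17.28 kHz.
18.32 kHz ≤ fs/2 = 26.05 kHz, passes unchanged.
171.44 kHz mod fs = 15.14 kHz.
15.14 kHz ≤ fs/2 = 26.05 kHz, appears at 15.14 kHz.
12.44 kHz ≤ fs/2 = 26.05 kHz, passes unchanged.
Distinct values: {12.44 kHz, 15.14 kHz, 17.28 kHz, 18.32 kHz} → 4.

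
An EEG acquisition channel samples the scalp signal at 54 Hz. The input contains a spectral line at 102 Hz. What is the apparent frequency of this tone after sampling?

6 Hz

102 Hz mod fs = 48 Hz.
48 Hz > fs/2 = 27 Hz, folds to fs − 48 Hz = 6 Hz.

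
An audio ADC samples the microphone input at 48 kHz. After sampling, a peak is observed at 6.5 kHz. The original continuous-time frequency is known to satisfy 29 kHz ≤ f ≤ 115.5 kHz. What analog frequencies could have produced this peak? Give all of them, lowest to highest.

41.5 kHz, 54.5 kHz, 89.5 kHz, 102.5 kHz

Frequencies that alias to 6.5 kHz are k·fs ± 6.5 kHz for integer k ≥ 0.
k=0: 6.5 kHz.
k=1: 41.5 kHz, 54.5 kHz.
k=2: 89.5 kHz, 102.5 kHz.
k=3: 137.5 kHz, 150.5 kHz.
Within [29 kHz, 115.5 kHz]: 41.5 kHz, 54.5 kHz, 89.5 kHz, 102.5 kHz.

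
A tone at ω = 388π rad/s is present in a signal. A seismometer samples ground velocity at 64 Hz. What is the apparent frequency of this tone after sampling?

ω = 388π rad/s → f = ω/(2π) = 194 Hz.
194 Hz mod fs = 2 Hz.
2 Hz ≤ fs/2 = 32 Hz, appears at 2 Hz.

2 Hz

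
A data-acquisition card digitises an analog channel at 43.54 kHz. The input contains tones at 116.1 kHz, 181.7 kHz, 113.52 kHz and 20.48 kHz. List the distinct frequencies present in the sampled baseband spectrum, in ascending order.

fs/2 = 21.77 kHz.
116.1 kHz mod fs = 29.02 kHz.
29.02 kHz > fs/2 = 21.77 kHz, folds to fs − 29.02 kHz = 14.52 kHz.
181.7 kHz mod fs = 7.54 kHz.
7.54 kHz ≤ fs/2 = 21.77 kHz, appears at 7.54 kHz.
113.52 kHz mod fs = 26.44 kHz.
26.44 kHz > fs/2 = 21.77 kHz, folds to fs − 26.44 kHz = 17.1 kHz.
20.48 kHz ≤ fs/2 = 21.77 kHz, passes unchanged.
Distinct values: {7.54 kHz, 14.52 kHz, 17.1 kHz, 20.48 kHz}.

7.54 kHz, 14.52 kHz, 17.1 kHz, 20.48 kHz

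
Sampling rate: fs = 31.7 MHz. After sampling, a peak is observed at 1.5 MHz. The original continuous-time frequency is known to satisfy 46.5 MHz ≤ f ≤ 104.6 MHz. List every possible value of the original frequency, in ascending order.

61.9 MHz, 64.9 MHz, 93.6 MHz, 96.6 MHz

Frequencies that alias to 1.5 MHz are k·fs ± 1.5 MHz for integer k ≥ 0.
k=0: 1.5 MHz.
k=1: 30.2 MHz, 33.2 MHz.
k=2: 61.9 MHz, 64.9 MHz.
k=3: 93.6 MHz, 96.6 MHz.
k=4: 125.3 MHz, 128.3 MHz.
Within [46.5 MHz, 104.6 MHz]: 61.9 MHz, 64.9 MHz, 93.6 MHz, 96.6 MHz.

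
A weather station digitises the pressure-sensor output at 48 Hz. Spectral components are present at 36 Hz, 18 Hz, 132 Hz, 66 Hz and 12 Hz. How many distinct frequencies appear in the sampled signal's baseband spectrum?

2

fs/2 = 24 Hz.
36 Hz > fs/2 = 24 Hz, folds to fs − 36 Hz = 12 Hz.
18 Hz ≤ fs/2 = 24 Hz, passes unchanged.
132 Hz mod fs = 36 Hz.
36 Hz > fs/2 = 24 Hz, folds to fs − 36 Hz = 12 Hz.
66 Hz mod fs = 18 Hz.
18 Hz ≤ fs/2 = 24 Hz, appears at 18 Hz.
12 Hz ≤ fs/2 = 24 Hz, passes unchanged.
Distinct values: {12 Hz, 18 Hz} → 2.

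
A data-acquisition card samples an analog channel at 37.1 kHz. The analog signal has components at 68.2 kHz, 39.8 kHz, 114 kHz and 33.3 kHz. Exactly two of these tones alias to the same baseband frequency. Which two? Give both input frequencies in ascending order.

fs/2 = 18.55 kHz.
68.2 kHz mod fs = 31.1 kHz.
31.1 kHz > fs/2 = 18.55 kHz, folds to fs − 31.1 kHz = 6 kHz.
39.8 kHz mod fs = 2.7 kHz.
2.7 kHz ≤ fs/2 = 18.55 kHz, appears at 2.7 kHz.
114 kHz mod fs = 2.7 kHz.
2.7 kHz ≤ fs/2 = 18.55 kHz, appears at 2.7 kHz.
33.3 kHz > fs/2 = 18.55 kHz, folds to fs − 33.3 kHz = 3.8 kHz.
39.8 kHz and 114 kHz both map to 2.7 kHz.

39.8 kHz, 114 kHz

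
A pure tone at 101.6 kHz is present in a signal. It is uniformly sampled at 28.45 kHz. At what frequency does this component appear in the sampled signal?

12.2 kHz

101.6 kHz mod fs = 16.25 kHz.
16.25 kHz > fs/2 = 14.225 kHz, folds to fs − 16.25 kHz = 12.2 kHz.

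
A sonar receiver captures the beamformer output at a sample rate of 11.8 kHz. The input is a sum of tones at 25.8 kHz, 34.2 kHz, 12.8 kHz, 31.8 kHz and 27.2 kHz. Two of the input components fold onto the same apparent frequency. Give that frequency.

3.6 kHz

fs/2 = 5.9 kHz.
25.8 kHz mod fs = 2.2 kHz.
2.2 kHz ≤ fs/2 = 5.9 kHz, appears at 2.2 kHz.
34.2 kHz mod fs = 10.6 kHz.
10.6 kHz > fs/2 = 5.9 kHz, folds to fs − 10.6 kHz = 1.2 kHz.
12.8 kHz mod fs = 1 kHz.
1 kHz ≤ fs/2 = 5.9 kHz, appears at 1 kHz.
31.8 kHz mod fs = 8.2 kHz.
8.2 kHz > fs/2 = 5.9 kHz, folds to fs − 8.2 kHz = 3.6 kHz.
27.2 kHz mod fs = 3.6 kHz.
3.6 kHz ≤ fs/2 = 5.9 kHz, appears at 3.6 kHz.
27.2 kHz and 31.8 kHz both map to 3.6 kHz.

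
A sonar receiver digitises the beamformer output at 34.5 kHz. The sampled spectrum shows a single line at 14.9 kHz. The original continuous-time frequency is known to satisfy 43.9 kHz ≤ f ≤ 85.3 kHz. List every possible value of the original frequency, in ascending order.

Frequencies that alias to 14.9 kHz are k·fs ± 14.9 kHz for integer k ≥ 0.
k=0: 14.9 kHz.
k=1: 19.6 kHz, 49.4 kHz.
k=2: 54.1 kHz, 83.9 kHz.
k=3: 88.6 kHz, 118.4 kHz.
Within [43.9 kHz, 85.3 kHz]: 49.4 kHz, 54.1 kHz, 83.9 kHz.

49.4 kHz, 54.1 kHz, 83.9 kHz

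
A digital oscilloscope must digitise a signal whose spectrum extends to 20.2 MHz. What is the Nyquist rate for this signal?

40.4 MHz

Nyquist rate = 2 × 20.2 MHz = 40.4 MHz.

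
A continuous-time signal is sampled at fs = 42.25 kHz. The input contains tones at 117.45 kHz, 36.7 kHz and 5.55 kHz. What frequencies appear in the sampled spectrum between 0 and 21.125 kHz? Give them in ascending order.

5.55 kHz, 9.3 kHz

fs/2 = 21.125 kHz.
117.45 kHz mod fs = 32.95 kHz.
32.95 kHz > fs/2 = 21.125 kHz, folds to fs − 32.95 kHz = 9.3 kHz.
36.7 kHz > fs/2 = 21.125 kHz, folds to fs − 36.7 kHz = 5.55 kHz.
5.55 kHz ≤ fs/2 = 21.125 kHz, passes unchanged.
Distinct values: {5.55 kHz, 9.3 kHz}.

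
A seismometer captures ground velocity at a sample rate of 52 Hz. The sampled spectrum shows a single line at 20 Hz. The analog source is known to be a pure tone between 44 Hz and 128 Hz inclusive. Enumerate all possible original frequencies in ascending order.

72 Hz, 84 Hz, 124 Hz

Frequencies that alias to 20 Hz are k·fs ± 20 Hz for integer k ≥ 0.
k=0: 20 Hz.
k=1: 32 Hz, 72 Hz.
k=2: 84 Hz, 124 Hz.
k=3: 136 Hz, 176 Hz.
Within [44 Hz, 128 Hz]: 72 Hz, 84 Hz, 124 Hz.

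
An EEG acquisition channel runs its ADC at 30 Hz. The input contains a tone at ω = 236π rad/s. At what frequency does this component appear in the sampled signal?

ω = 236π rad/s → f = ω/(2π) = 118 Hz.
118 Hz mod fs = 28 Hz.
28 Hz > fs/2 = 15 Hz, folds to fs − 28 Hz = 2 Hz.

2 Hz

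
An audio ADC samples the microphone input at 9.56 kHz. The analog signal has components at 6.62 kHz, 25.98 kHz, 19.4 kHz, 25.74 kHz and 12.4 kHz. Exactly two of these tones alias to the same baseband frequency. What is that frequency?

2.94 kHz

fs/2 = 4.78 kHz.
6.62 kHz > fs/2 = 4.78 kHz, folds to fs − 6.62 kHz = 2.94 kHz.
25.98 kHz mod fs = 6.86 kHz.
6.86 kHz > fs/2 = 4.78 kHz, folds to fs − 6.86 kHz = 2.7 kHz.
19.4 kHz mod fs = 0.28 kHz.
0.28 kHz ≤ fs/2 = 4.78 kHz, appears at 0.28 kHz.
25.74 kHz mod fs = 6.62 kHz.
6.62 kHz > fs/2 = 4.78 kHz, folds to fs − 6.62 kHz = 2.94 kHz.
12.4 kHz mod fs = 2.84 kHz.
2.84 kHz ≤ fs/2 = 4.78 kHz, appears at 2.84 kHz.
6.62 kHz and 25.74 kHz both map to 2.94 kHz.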